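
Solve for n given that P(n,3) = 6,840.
20
P(n,3) = n(n−1)(n−2) is increasing in n; n(n−1)(n−2) ≈ (n−1)^3 = 6,840 gives n ≈ 20.0. Check: P(18,3) = 4,896, P(19,3) = 5,814, P(20,3) = 6,840 ✓. So n = 20.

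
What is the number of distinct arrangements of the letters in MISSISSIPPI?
34,650

Working:
Word has 11 letters (M=1, I=4, S=4, P=2). Arrangements: 11!/Π(k!) = 34,650.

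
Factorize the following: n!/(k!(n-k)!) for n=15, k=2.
C(15,2) = 105
This is the binomial coefficient C(15,2) = 105.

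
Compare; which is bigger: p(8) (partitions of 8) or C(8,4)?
C(8,4)

Reasoning: Pentagonal recurrence p(n) = p(n−1) + p(n−2) − p(n−5) − p(n−7) + …: p(8) = p(7) + p(6) − p(3) − p(1) = 15 + 11 − 3 − 1 = 22; C(8,4) = 70.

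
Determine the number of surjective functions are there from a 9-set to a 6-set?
Onto functions = 6! × S(9,6)
First compute S(9,6) via recurrence:
Using the Stirling recurrence: S(n,k) = k·S(n-1,k) + S(n-1,k-1)
S(9,6) = 6·S(8,6) + S(8,5)
         = 6·266 + 1050
         = 1596 + 1050
         = 2,646
Then: 720 × 2646 = 1,905,120

Answer: 1,905,120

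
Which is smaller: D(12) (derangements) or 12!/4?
D(12) = (12-1)·[D(11) + D(10)] = 11·[14,684,570 + 1,334,961] = 176,214,841; 12!/4 = 479,001,600/4 = 119,750,400.

Answer: 12!/4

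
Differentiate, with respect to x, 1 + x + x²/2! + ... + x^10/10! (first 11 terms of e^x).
1 + x + x²/2! + ... + x^9/9!

Solution: Differentiating term by term gives the first 10 terms of e^x.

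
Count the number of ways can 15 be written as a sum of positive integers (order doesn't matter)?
176

Pentagonal recurrence p(n) = p(n−1) + p(n−2) − p(n−5) − p(n−7) + …: p(15) = p(14) + p(13) − p(10) − p(8) + p(3) + p(0) = 135 + 101 − 42 − 22 + 3 + 1 = 176.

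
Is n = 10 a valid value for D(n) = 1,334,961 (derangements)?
Yes

Solution: D(10) = (10-1)·[D(9) + D(8)] = 9·[133,496 + 14,833] = 1,334,961, which equals 1,334,961.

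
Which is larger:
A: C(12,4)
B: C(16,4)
B
A=C(12,4)=495, B=C(16,4)=1,820.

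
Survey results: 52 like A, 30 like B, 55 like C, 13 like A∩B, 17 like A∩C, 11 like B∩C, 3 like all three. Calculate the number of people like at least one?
|A∪B∪C| = 52+30+55-13-17-11+3 = 99.

Answer: 99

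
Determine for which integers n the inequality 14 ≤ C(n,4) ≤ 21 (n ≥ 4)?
6
C(5,4)=5; C(6,4)=15; C(7,4)=35. So valid n = 6.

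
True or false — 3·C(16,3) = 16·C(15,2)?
True

Reasoning: Absorption identity k·C(n,k) = n·C(n-1,k-1). LHS = 3·560 = 1,680; RHS = 16·105 = 1,680.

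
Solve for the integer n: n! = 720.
6

n! is strictly increasing. 4! = 24, 5! = 120, 6! = 720 ✓. So n = 6.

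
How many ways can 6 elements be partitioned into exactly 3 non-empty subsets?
This equals S(6,3), the Stirling number of the 2nd kind.
Using the Stirling recurrence: S(n,k) = k·S(n-1,k) + S(n-1,k-1)
S(6,3) = 3·S(5,3) + S(5,2)
         = 3·25 + 15
         = 75 + 15
         = 90

Answer: 90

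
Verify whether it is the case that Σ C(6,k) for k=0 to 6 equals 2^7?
False

Reasoning: Binomial theorem: Σ C(6,k) = (1+1)^6 = 2^6 = 64; RHS 2^7 = 128.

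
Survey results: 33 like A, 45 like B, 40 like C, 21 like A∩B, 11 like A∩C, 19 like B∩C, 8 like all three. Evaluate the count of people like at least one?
75

Working:
|A∪B∪C| = 33+45+40-21-11-19+8 = 75.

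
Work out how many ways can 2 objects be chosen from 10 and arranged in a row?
90

Working:
P(10,2) = 10!/(10-2)! = 90.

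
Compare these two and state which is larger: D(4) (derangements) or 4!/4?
D(4)

Solution: D(4) = (4-1)·[D(3) + D(2)] = 3·[2 + 1] = 9; 4!/4 = 24/4 = 6.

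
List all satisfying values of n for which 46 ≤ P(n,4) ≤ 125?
P(4,4)=24; P(5,4)=120; P(6,4)=360. So valid n = 5.

Answer: 5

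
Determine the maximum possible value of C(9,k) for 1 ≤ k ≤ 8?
C(9,k) is maximised at the centre of the row: C(9,4) = 126.

Answer: 126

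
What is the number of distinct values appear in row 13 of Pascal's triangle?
7

Solution: Row 13 has entries C(13,0)..C(13,13); by symmetry C(13,k)=C(13,13-k), giving 7 distinct values.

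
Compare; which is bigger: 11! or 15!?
15!
11!=39,916,800, 15!=1,307,674,368,000. 15! > 11!.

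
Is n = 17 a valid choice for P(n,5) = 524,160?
No

Solution: P(17,5) = 17·16·15·14·13 = 742,560, which does not equal 524,160.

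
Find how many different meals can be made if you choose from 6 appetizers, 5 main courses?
30

Reasoning: By the multiplication principle: 6 × 5 = 30.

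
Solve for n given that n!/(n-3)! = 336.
n!/(n-3)! = n×(n-1)×(n-2), a product of 3 consecutive integers ≈ (n−1)^3. 336^(1/3) + 1 ≈ 8.0; check n = 8: 8×7×6 = 336 ✓. So n = 8.
Final answer: 8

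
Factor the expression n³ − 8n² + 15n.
n³ − 8n² + 15n = n(n² − 8n + 15) = n(n − 3)(n − 5).
Final answer: n(n − 3)(n − 5)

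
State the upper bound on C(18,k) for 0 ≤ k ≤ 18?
48,620

Explanation: Maximum at k = 9: C(18,9) = 48,620.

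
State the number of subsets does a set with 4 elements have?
16

Solution: Each element can be included or excluded: 2^4 = 16.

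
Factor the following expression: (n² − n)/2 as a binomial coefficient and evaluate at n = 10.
(n² − n)/2 = n(n−1)/2 = C(n,2). At n = 10: C(10,2) = 45.

Answer: C(n,2); C(10,2) = 45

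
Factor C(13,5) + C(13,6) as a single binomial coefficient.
C(14,6)
By Pascal's identity: C(13,5) + C(13,6) = C(14,6) = 3,003.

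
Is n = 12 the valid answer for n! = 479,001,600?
12! = 12·11! = 12·39,916,800 = 479,001,600, which equals 479,001,600.

Answer: Yes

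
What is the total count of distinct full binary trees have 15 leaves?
2,674,440

Reasoning: Using the Catalan number formula: C_n = C(2n, n) / (n+1)
C_14 = C(28, 14) / (14+1)
     = 40116600 / 15
     = 2,674,440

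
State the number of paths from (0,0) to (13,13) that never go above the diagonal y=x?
742,900

Working:
Counted by the Catalan number C_13: C_13 = C(26,13)/(13+1) = 10,400,600/14 = 742,900.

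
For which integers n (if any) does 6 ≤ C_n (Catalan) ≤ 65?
4, 5

C_3=5; C_4=14; C_5=42; C_6=132. So valid n = 4, 5.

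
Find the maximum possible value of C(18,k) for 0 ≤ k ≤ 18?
48,620

Reasoning: Maximum at k = 9: C(18,9) = 48,620.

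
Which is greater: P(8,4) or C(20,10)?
P(8,4)=1,680, C(20,10)=184,756.
Final answer: C(20,10)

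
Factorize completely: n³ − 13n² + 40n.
n(n − 5)(n − 8)

Explanation: n³ − 13n² + 40n = n(n² − 13n + 40) = n(n − 5)(n − 8).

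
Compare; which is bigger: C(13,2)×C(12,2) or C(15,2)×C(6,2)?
C(13,2)×C(12,2)=5,148, C(15,2)×C(6,2)=1,575.
Final answer: C(13,2)×C(12,2)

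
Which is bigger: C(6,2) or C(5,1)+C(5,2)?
Equal

Working:
By Pascal's identity: C(6,2) = C(5,1)+C(5,2) = 15. Equal.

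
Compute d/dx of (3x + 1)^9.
Chain rule: 9(3x+1)^{8} × 3 = 27(3x+1)^{8}.
Final answer: 27(3x + 1)^8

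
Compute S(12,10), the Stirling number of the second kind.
Using the Stirling recurrence: S(n,k) = k·S(n-1,k) + S(n-1,k-1)
S(12,10) = 10·S(11,10) + S(11,9)
         = 10·55 + 1155
         = 550 + 1155
         = 1,705
Final answer: 1,705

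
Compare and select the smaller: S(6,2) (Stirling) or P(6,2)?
P(6,2)
S(6,2) = 2·S(5,2) + S(5,1) = 2·15 + 1 = 31; P(6,2) = 30.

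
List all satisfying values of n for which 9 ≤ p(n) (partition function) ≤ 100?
6, 7, 8, 9, 10, 11, 12
Tabulating p(n) via p(n) = p(n−1) + p(n−2) − p(n−5) − p(n−7) + …: p(5)=7; p(6)=11; p(7)=15; p(8)=22; p(9)=30; p(10)=42; p(11)=56; p(12)=77; p(13)=101. So valid n = 6, 7, 8, 9, 10, 11, 12.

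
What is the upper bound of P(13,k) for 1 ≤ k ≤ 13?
6,227,020,800

P(13,k) increases in k, so maximum at k = 13: 13! = 6,227,020,800.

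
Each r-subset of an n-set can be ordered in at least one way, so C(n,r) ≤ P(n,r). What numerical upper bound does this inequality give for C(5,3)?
60

Working:
P(5,3) = 5·4·3 = 60, so C(5,3) ≤ 60. (The bound is loose by a factor of 3! = 6: C(5,3) = 60/6 = 10.)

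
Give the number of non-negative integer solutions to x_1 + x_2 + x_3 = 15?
136

Solution: C(15+3-1, 3-1) = 136.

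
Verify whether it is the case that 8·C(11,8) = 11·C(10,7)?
True

Working:
Absorption identity k·C(n,k) = n·C(n-1,k-1). LHS = 8·165 = 1,320; RHS = 11·120 = 1,320.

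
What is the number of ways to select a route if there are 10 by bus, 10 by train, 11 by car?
By the addition principle: 10 + 10 + 11 = 31.

Answer: 31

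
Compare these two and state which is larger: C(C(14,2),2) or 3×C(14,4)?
C(C(14,2),2)=4,095, 3×C(14,4)=3,003.

Answer: C(C(14,2),2)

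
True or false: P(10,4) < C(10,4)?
P(10,4) = 5,040 and C(10,4) = 210; P(n,r) = r! × C(n,r) so P > C whenever r ≥ 2.

Answer: False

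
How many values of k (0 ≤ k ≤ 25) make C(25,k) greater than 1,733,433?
Row 25 is unimodal and symmetric about k=25/2. C(25,8)=1,081,575 ≤ 1,733,433; C(25,9)=2,042,975 > 1,733,433; by symmetry C(25,k) > 1,733,433 for k = 9..16. That's 16 - 9 + 1 = 8 values.
Final answer: 8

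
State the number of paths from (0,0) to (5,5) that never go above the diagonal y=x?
42

Explanation: Counted by the Catalan number C_5: C_5 = C(10,5)/(5+1) = 252/6 = 42.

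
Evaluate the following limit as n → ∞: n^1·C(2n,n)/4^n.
∞

Working:
C(2n,n) ~ 4^n/√(πn), so n^1·C(2n,n)/4^n ~ n^(1 − 1/2)/√π → ∞.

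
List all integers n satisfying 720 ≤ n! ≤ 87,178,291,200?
6, 7, 8, 9, 10, 11, 12, 13, 14

n! is strictly increasing; 6! = 720 and 14! = 87,178,291,200, so valid n = 6, 7, 8, 9, 10, 11, 12, 13, 14.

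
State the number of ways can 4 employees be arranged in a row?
Arrangements of 4 distinct objects: 4! = 24.
Final answer: 24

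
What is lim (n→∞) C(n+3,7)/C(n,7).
1

Explanation: Both numerator and denominator grow as n^7/7! for large n, so the ratio → 1.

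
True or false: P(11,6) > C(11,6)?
P(11,6) = 332,640 and C(11,6) = 462; P(n,r) = r! × C(n,r) so P > C whenever r ≥ 2.
Final answer: True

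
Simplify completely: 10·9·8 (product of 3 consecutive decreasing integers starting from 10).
720

Working:
This is P(10,3) = 10!/(7)! = 720.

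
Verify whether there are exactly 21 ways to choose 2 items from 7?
True

Solution: C(7,2) = 21.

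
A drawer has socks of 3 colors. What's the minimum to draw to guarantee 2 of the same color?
4

Reasoning: Worst case: 1 of each = 3. One more: 4.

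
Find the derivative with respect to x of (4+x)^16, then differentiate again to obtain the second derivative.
240(4+x)^14

Working:
First derivative: 16(4+x)^{15}. Second derivative: 16·15·(4+x)^{14} = 240(4+x)^{14}.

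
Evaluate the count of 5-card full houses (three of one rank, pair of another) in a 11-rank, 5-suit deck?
Triple rank: 11. Triple suits: C(5,3)=10. Pair rank: 10. Pair suits: C(5,2)=10. Total: 11,000.
Final answer: 11,000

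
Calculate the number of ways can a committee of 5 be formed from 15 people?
3,003

Solution: C(15,5) = 15! / (5! × (15-5)!)
         = 15! / (5! × 10!)
         = 3,003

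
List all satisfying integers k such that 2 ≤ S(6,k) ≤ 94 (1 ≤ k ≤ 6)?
2, 3, 4, 5

Explanation: S(6,1)=1; S(6,2)=31; S(6,3)=90; S(6,4)=65; S(6,5)=15; S(6,6)=1. So valid k = 2, 3, 4, 5.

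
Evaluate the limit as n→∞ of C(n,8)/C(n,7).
∞

Explanation: C(n,8)/C(n,7) = (n-7)/8 → ∞ as n → ∞.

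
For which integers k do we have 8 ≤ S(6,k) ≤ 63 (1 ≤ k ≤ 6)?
2, 5

S(6,1)=1; S(6,2)=31; S(6,3)=90; S(6,4)=65; S(6,5)=15; S(6,6)=1. So valid k = 2, 5.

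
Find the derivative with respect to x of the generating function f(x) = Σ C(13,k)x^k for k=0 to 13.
Term-by-term differentiation gives Σ k·C(13,k)x^{k-1} for k=1 to 13.
Final answer: Σ k·C(13,k)x^(k-1) for k=1 to 13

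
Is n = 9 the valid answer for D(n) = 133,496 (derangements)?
Yes

Solution: D(9) = (9-1)·[D(8) + D(7)] = 8·[14,833 + 1,854] = 133,496, which equals 133,496.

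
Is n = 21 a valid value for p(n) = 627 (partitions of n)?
No

Explanation: Pentagonal recurrence p(n) = p(n−1) + p(n−2) − p(n−5) − p(n−7) + …: p(21) = p(20) + p(19) − p(16) − p(14) + p(9) + p(6) = 627 + 490 − 231 − 135 + 30 + 11 = 792, which does not equal 627.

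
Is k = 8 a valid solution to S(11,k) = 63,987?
No

Reasoning: S(11,8) = 8·S(10,8) + S(10,7) = 8·750 + 5,880 = 11,880, which does not equal 63,987.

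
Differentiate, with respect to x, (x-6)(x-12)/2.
d/dx[(x-6)(x-12)] = (x-12) + (x-6) = 2x - 18. Dividing by 2 gives (2x - 18)/2.
Final answer: (2x - 18)/2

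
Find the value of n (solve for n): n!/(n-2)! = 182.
n!/(n-2)! = n×(n-1), a product of 2 consecutive integers ≈ (n−0.5)^2. 182^(1/2) + 0.5 ≈ 14.0; check n = 14: 14×13 = 182 ✓. So n = 14.
Final answer: 14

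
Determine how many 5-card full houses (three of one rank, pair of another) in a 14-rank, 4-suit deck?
4,368

Solution: Triple rank: 14. Triple suits: C(4,3)=4. Pair rank: 13. Pair suits: C(4,2)=6. Total: 4,368.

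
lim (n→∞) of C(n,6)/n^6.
1/720

Explanation: C(n,6) ≈ n^6/6! for large n. Limit = 1/6! = 1/720.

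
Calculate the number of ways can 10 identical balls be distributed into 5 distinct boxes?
1,001
C(10+5-1, 5-1) = C(14, 4) = 1,001.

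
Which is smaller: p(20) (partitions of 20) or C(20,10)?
p(20)
Pentagonal recurrence p(n) = p(n−1) + p(n−2) − p(n−5) − p(n−7) + …: p(20) = p(19) + p(18) − p(15) − p(13) + p(8) + p(5) = 490 + 385 − 176 − 101 + 22 + 7 = 627; C(20,10) = 184,756.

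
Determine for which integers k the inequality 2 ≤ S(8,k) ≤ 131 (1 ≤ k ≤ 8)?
S(8,1)=1; S(8,2)=127; S(8,3)=966; S(8,4)=1,701; S(8,5)=1,050; S(8,6)=266; S(8,7)=28; S(8,8)=1. So valid k = 2, 7.

Answer: 2, 7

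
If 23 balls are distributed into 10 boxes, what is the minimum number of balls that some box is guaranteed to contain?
3
Pigeonhole: ⌈23/10⌉ = 3.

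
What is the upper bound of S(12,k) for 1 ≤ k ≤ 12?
1,379,400

Explanation: Row S(12,k) for k = 1..12 (via S(n,k) = k·S(n−1,k) + S(n−1,k−1)): 1, 2,047, 86,526, 611,501, 1,379,400, 1,323,652, 627,396, 159,027, 22,275, 1,705, 66, 1. The row is unimodal; maximum at k = 5: 1,379,400.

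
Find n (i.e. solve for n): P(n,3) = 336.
8

Working:
P(n,3) = n(n−1)(n−2) is increasing in n; n(n−1)(n−2) ≈ (n−1)^3 = 336 gives n ≈ 8.0. Check: P(6,3) = 120, P(7,3) = 210, P(8,3) = 336 ✓. So n = 8.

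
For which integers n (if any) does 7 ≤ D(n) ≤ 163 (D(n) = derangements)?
Using D(n) = (n−1)[D(n−1) + D(n−2)] with D(1)=0, D(2)=1: D(3)=2; D(4)=9; D(5)=44; D(6)=265. So valid n = 4, 5.

Answer: 4, 5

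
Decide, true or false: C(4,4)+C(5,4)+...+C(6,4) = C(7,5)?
Hockey stick identity gives Σ = C(7,5) = 21; RHS C(7,5) = 21.

Answer: True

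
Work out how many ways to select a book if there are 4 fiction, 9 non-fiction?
13

By the addition principle: 4 + 9 = 13.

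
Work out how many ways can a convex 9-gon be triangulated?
Using the Catalan number formula: C_n = C(2n, n) / (n+1)
C_7 = C(14, 7) / (7+1)
     = 3432 / 8
     = 429
Final answer: 429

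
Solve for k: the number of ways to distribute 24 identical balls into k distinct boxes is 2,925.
4

Explanation: Stars and bars: the count is C(24+k−1, k−1), increasing in k. k=2: C(25,1) = 25, k=3: C(26,2) = 325, k=4: C(27,3) = 2,925 ✓. So k = 4.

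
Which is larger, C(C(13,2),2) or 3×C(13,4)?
C(C(13,2),2)=3,003, 3×C(13,4)=2,145.
Final answer: C(C(13,2),2)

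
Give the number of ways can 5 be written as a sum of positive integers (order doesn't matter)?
7

Explanation: Pentagonal recurrence p(n) = p(n−1) + p(n−2) − p(n−5) − p(n−7) + …: p(5) = p(4) + p(3) − p(0) = 5 + 3 − 1 = 7.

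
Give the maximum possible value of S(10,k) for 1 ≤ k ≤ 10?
42,525

Working:
Row S(10,k) for k = 1..10 (via S(n,k) = k·S(n−1,k) + S(n−1,k−1)): 1, 511, 9,330, 34,105, 42,525, 22,827, 5,880, 750, 45, 1. The row is unimodal; maximum at k = 5: 42,525.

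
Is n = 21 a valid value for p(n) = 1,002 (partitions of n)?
No

Pentagonal recurrence p(n) = p(n−1) + p(n−2) − p(n−5) − p(n−7) + …: p(21) = p(20) + p(19) − p(16) − p(14) + p(9) + p(6) = 627 + 490 − 231 − 135 + 30 + 11 = 792, which does not equal 1,002.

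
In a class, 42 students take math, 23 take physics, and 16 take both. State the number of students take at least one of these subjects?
49

|A∪B| = |A|+|B|-|A∩B| = 42+23-16 = 49.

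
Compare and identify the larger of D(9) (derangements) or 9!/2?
9!/2
D(9) = (9-1)·[D(8) + D(7)] = 8·[14,833 + 1,854] = 133,496; 9!/2 = 362,880/2 = 181,440.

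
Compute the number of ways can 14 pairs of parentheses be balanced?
Using the Catalan number formula: C_n = C(2n, n) / (n+1)
C_14 = C(28, 14) / (14+1)
     = 40116600 / 15
     = 2,674,440
Final answer: 2,674,440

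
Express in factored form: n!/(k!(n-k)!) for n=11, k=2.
C(11,2) = 55

This is the binomial coefficient C(11,2) = 55.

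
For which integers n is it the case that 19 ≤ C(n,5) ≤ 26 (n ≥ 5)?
C(6,5)=6; C(7,5)=21; C(8,5)=56. So valid n = 7.
Final answer: 7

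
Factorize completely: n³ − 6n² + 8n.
n(n − 2)(n − 4)

n³ − 6n² + 8n = n(n² − 6n + 8) = n(n − 2)(n − 4).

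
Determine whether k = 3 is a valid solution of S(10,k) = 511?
S(10,3) = 3·S(9,3) + S(9,2) = 3·3,025 + 255 = 9,330, which does not equal 511.

Answer: No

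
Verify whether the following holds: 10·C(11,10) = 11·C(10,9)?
True
Absorption identity k·C(n,k) = n·C(n-1,k-1). LHS = 10·11 = 110; RHS = 11·10 = 110.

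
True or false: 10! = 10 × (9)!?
True

Working:
By definition n! = n × (n-1)!, so 10! = 10 × 9!.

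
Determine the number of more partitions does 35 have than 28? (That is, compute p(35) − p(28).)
11,165
Pentagonal recurrence p(n) = p(n−1) + p(n−2) − p(n−5) − p(n−7) + …: p(35) = p(34) + p(33) − p(30) − p(28) + p(23) + p(20) − p(13) − p(9) + p(0) = 12,310 + 10,143 − 5,604 − 3,718 + 1,255 + 627 − 101 − 30 + 1 = 14,883.
p(28) = p(27) + p(26) − p(23) − p(21) + p(16) + p(13) − p(6) − p(2) = 3,010 + 2,436 − 1,255 − 792 + 231 + 101 − 11 − 2 = 3,718.
Difference = 14,883 − 3,718 = 11,165.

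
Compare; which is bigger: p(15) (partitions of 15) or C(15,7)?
C(15,7)

Reasoning: Pentagonal recurrence p(n) = p(n−1) + p(n−2) − p(n−5) − p(n−7) + …: p(15) = p(14) + p(13) − p(10) − p(8) + p(3) + p(0) = 135 + 101 − 42 − 22 + 3 + 1 = 176; C(15,7) = 6,435.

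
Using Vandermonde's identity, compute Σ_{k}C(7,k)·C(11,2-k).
= C(7+11,2) = C(18,2) = 153.
Final answer: 153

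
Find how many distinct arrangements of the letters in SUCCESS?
Word has 7 letters (S=3, U=1, C=2, E=1). Arrangements: 7!/Π(k!) = 420.

Answer: 420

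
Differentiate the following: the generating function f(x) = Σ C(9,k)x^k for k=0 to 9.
Σ k·C(9,k)x^(k-1) for k=1 to 9
Term-by-term differentiation gives Σ k·C(9,k)x^{k-1} for k=1 to 9.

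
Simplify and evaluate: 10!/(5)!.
30,240
This equals 10×9×...×6 = 30,240.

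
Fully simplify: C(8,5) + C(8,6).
By Pascal's identity: C(9,6) = 84.

Answer: 84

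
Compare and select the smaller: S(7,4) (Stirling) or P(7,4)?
S(7,4)

S(7,4) = 4·S(6,4) + S(6,3) = 4·65 + 90 = 350; P(7,4) = 840.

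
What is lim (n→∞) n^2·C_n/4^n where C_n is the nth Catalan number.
∞

Working:
C_n ~ 4^n/(n^(3/2)√π), so n^2·C_n/4^n ~ n^(2 − 3/2)/√π → ∞.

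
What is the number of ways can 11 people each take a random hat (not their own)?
14,684,570

Working:
Using D(n) = (n-1)[D(n-1) + D(n-2)]:
D(11) = (11-1) × [D(10) + D(9)]
      = 10 × [1334961 + 133496]
      = 10 × 1468457
      = 14,684,570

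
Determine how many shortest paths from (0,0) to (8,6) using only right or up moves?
3,003

Solution: Choose 8 rights from 14 moves: C(14,8) = 3,003.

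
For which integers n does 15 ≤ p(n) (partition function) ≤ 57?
7, 8, 9, 10, 11

Reasoning: Tabulating p(n) via p(n) = p(n−1) + p(n−2) − p(n−5) − p(n−7) + …: p(6)=11; p(7)=15; p(8)=22; p(9)=30; p(10)=42; p(11)=56; p(12)=77. So valid n = 7, 8, 9, 10, 11.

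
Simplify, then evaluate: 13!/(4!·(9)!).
715

This is C(13,4) = 715.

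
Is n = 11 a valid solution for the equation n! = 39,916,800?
Yes

Explanation: 11! = 11·10! = 11·3,628,800 = 39,916,800, which equals 39,916,800.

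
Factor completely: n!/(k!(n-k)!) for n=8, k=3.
This is the binomial coefficient C(8,3) = 56.

Answer: C(8,3) = 56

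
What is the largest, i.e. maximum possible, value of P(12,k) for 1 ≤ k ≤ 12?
479,001,600

Explanation: P(12,k) increases in k, so maximum at k = 12: 12! = 479,001,600.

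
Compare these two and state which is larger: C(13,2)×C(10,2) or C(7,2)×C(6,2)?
C(13,2)×C(10,2)

Reasoning: C(13,2)×C(10,2)=3,510, C(7,2)×C(6,2)=315.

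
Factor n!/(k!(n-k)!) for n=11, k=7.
C(11,7) = 330

This is the binomial coefficient C(11,7) = 330.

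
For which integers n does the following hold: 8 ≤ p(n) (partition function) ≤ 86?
Tabulating p(n) via p(n) = p(n−1) + p(n−2) − p(n−5) − p(n−7) + …: p(5)=7; p(6)=11; p(7)=15; p(8)=22; p(9)=30; p(10)=42; p(11)=56; p(12)=77; p(13)=101. So valid n = 6, 7, 8, 9, 10, 11, 12.

Answer: 6, 7, 8, 9, 10, 11, 12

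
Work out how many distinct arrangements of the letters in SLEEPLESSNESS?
Word has 13 letters (S=5, L=2, E=4, P=1, N=1). Arrangements: 13!/Π(k!) = 1,081,080.
Final answer: 1,081,080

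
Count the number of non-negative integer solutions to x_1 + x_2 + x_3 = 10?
66

Working:
C(10+3-1, 3-1) = 66.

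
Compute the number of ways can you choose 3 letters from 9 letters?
84

C(9,3) = 9! / (3! × (9-3)!)
         = 9! / (3! × 6!)
         = 84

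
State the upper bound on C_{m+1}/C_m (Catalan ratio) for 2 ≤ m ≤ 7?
10/3
C_{m+1}/C_m = 2(2m+1)/(m+2), which increases with m. Maximum at m = 7: 2·15/9 = 10/3.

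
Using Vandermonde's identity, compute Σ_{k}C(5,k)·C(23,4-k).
20,475

Explanation: = C(5+23,4) = C(28,4) = 20,475.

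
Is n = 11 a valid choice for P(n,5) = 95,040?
No

P(11,5) = 11·10·9·8·7 = 55,440, which does not equal 95,040.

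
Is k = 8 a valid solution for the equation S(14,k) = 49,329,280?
No

Working:
S(14,8) = 8·S(13,8) + S(13,7) = 8·1,899,612 + 5,715,424 = 20,912,320, which does not equal 49,329,280.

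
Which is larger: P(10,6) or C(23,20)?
P(10,6)

Working:
P(10,6)=151,200, C(23,20)=1,771.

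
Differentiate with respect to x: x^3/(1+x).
(3x^2(1+x) - x^3)/(1+x)²
Quotient rule: [3x^{2}(1+x) - x^3]/(1+x)².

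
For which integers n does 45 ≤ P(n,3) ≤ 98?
5

Explanation: P(4,3)=24; P(5,3)=60; P(6,3)=120. So valid n = 5.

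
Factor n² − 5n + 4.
(n − 1)(n − 4)

Solution: Seek roots whose sum is 5 and product is 4: (1, 4). So n² − 5n + 4 = (n − 1)(n − 4).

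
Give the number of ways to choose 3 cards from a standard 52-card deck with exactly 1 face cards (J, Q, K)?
9,360

Reasoning: 12 face cards and 40 non-face cards: C(12,1) × C(40,2) = 12 × 780 = 9,360.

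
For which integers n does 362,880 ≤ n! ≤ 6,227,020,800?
9, 10, 11, 12, 13
n! is strictly increasing; 9! = 362,880 and 13! = 6,227,020,800, so valid n = 9, 10, 11, 12, 13.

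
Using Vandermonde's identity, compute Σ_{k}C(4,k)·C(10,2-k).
91

Reasoning: = C(4+10,2) = C(14,2) = 91.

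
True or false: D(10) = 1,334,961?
True

Derangements of 10 elements: D(10) = (10-1)·[D(9) + D(8)] = 9·[133,496 + 14,833] = 1,334,961.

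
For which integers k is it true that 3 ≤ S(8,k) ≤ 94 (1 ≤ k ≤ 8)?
7

Working:
S(8,1)=1; S(8,2)=127; S(8,3)=966; S(8,4)=1,701; S(8,5)=1,050; S(8,6)=266; S(8,7)=28; S(8,8)=1. So valid k = 7.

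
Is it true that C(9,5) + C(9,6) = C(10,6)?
True

Solution: Pascal's identity: LHS = 126 + 84 = 210; RHS = C(10,6) = 210. Both sides agree, so the statement holds.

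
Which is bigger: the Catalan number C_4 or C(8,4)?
C_4 = C(8,4)/(4+1) = 70/5 = 14; C(8,4) = 70.

Answer: C(8,4)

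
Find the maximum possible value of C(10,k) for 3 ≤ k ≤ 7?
252

Explanation: C(10,k) is maximised at the centre of the row: C(10,5) = 252.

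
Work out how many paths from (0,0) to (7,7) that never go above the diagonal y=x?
429

Solution: Counted by the Catalan number C_7: C_7 = C(14,7)/(7+1) = 3,432/8 = 429.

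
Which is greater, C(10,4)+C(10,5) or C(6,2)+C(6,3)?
C(10,4)+C(10,5)

First=462, Second=35.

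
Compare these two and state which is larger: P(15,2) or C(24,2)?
P(15,2)=210, C(24,2)=276.

Answer: C(24,2)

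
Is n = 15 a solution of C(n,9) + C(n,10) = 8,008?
Yes

Working:
C(15,9) + C(15,10) = 5,005 + 3,003 = 8,008, which equals 8,008.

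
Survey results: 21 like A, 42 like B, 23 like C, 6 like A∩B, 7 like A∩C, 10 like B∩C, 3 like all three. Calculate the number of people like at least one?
|A∪B∪C| = 21+42+23-6-7-10+3 = 66.

Answer: 66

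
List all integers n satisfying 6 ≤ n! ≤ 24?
3, 4

Reasoning: n! is strictly increasing; 3! = 6 and 4! = 24, so valid n = 3, 4.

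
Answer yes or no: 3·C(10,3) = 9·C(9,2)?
Absorption identity k·C(n,k) = n·C(n-1,k-1). LHS = 3·120 = 360; RHS = 9·36 = 324.
Final answer: No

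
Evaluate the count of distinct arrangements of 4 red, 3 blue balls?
35

Multinomial: 7!/(4! × 3!) = 35.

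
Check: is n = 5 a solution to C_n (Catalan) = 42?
Yes

C_5 = C(10,5)/(5+1) = 252/6 = 42, which equals 42.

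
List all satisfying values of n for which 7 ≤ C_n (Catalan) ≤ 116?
C_3=5; C_4=14; C_5=42; C_6=132. So valid n = 4, 5.

Answer: 4, 5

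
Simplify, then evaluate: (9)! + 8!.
(9)! + 8! = (9)·8! + 8! = (9+1)·8! = 10·8! = 403,200.

Answer: 403,200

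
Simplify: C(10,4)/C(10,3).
7/4

Reasoning: C(n,k+1)/C(n,k) = (n−k)/(k+1). Here (10−3)/(3+1) = 7/4 = 7/4.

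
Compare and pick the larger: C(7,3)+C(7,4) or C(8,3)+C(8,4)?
C(8,3)+C(8,4)

Solution: First=70, Second=126.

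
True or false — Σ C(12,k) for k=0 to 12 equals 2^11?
Binomial theorem: Σ C(12,k) = (1+1)^12 = 2^12 = 4,096; RHS 2^11 = 2,048.

Answer: False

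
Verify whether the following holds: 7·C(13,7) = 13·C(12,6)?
Absorption identity k·C(n,k) = n·C(n-1,k-1). LHS = 7·1716 = 12,012; RHS = 13·924 = 12,012.

Answer: True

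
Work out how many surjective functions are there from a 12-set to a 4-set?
Onto functions = 4! × S(12,4)
First compute S(12,4) via recurrence:
Using the Stirling recurrence: S(n,k) = k·S(n-1,k) + S(n-1,k-1)
S(12,4) = 4·S(11,4) + S(11,3)
         = 4·145750 + 28501
         = 583000 + 28501
         = 611,501
Then: 24 × 611501 = 14,676,024
Final answer: 14,676,024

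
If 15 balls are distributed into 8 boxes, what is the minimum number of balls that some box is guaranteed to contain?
Pigeonhole: ⌈15/8⌉ = 2.

Answer: 2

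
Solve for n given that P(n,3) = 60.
5

Reasoning: P(n,3) = n(n−1)(n−2) is increasing in n; n(n−1)(n−2) ≈ (n−1)^3 = 60 gives n ≈ 4.9. Check: P(3,3) = 6, P(4,3) = 24, P(5,3) = 60 ✓. So n = 5.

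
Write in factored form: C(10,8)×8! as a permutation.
C(10,8)×8! = [10!/(8!(2)!)]×8! = 10!/(2)! = P(10,8) = 1,814,400.

Answer: P(10,8)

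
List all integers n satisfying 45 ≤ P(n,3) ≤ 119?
P(4,3)=24; P(5,3)=60; P(6,3)=120. So valid n = 5.
Final answer: 5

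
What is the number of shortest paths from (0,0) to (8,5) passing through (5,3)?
560

To (5,3): C(8,5)=56. From there: C(5,3)=10. Total: 560.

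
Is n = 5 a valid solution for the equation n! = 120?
Yes
5! = 5·4! = 5·24 = 120, which equals 120.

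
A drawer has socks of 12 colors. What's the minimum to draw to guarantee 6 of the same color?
61

Solution: Worst case: 5 of each = 60. One more: 61.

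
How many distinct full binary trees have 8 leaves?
429

Explanation: Using the Catalan number formula: C_n = C(2n, n) / (n+1)
C_7 = C(14, 7) / (7+1)
     = 3432 / 8
     = 429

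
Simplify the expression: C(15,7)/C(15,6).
9/7

Reasoning: C(n,k+1)/C(n,k) = (n−k)/(k+1). Here (15−6)/(6+1) = 9/7 = 9/7.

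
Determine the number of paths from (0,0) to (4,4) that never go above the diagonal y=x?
Counted by the Catalan number C_4: C_4 = C(8,4)/(4+1) = 70/5 = 14.

Answer: 14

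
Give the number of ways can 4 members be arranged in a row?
24

Working:
Arrangements of 4 distinct objects: 4! = 24.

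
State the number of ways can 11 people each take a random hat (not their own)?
Using D(n) = (n-1)[D(n-1) + D(n-2)]:
D(11) = (11-1) × [D(10) + D(9)]
      = 10 × [1334961 + 133496]
      = 10 × 1468457
      = 14,684,570
Final answer: 14,684,570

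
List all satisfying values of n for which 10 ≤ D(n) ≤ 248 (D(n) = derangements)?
Using D(n) = (n−1)[D(n−1) + D(n−2)] with D(1)=0, D(2)=1: D(4)=9; D(5)=44; D(6)=265. So valid n = 5.

Answer: 5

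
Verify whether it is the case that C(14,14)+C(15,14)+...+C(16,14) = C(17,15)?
True

Working:
Hockey stick identity gives Σ = C(17,15) = 136; RHS C(17,15) = 136.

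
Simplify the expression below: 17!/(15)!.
272

Working:
This equals 17×16 = 272.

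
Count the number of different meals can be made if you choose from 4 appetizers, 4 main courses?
16

By the multiplication principle: 4 × 4 = 16.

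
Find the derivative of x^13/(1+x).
(13x^12(1+x) - x^13)/(1+x)²

Solution: Quotient rule: [13x^{12}(1+x) - x^13]/(1+x)².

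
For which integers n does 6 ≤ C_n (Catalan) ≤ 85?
4, 5

C_3=5; C_4=14; C_5=42; C_6=132. So valid n = 4, 5.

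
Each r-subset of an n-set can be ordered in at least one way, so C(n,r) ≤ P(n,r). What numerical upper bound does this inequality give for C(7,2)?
P(7,2) = 7·6 = 42, so C(7,2) ≤ 42. (The bound is loose by a factor of 2! = 2: C(7,2) = 42/2 = 21.)
Final answer: 42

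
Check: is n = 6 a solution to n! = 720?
Yes

Explanation: 6! = 6·5! = 6·120 = 720, which equals 720.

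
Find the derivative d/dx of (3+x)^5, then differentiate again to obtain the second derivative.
20(3+x)^3

Explanation: First derivative: 5(3+x)^{4}. Second derivative: 5·4·(3+x)^{3} = 20(3+x)^{3}.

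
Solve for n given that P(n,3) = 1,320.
12

Working:
P(n,3) = n(n−1)(n−2) is increasing in n; n(n−1)(n−2) ≈ (n−1)^3 = 1,320 gives n ≈ 12.0. Check: P(10,3) = 720, P(11,3) = 990, P(12,3) = 1,320 ✓. So n = 12.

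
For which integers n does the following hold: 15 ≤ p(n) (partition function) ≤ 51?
7, 8, 9, 10

Reasoning: Tabulating p(n) via p(n) = p(n−1) + p(n−2) − p(n−5) − p(n−7) + …: p(6)=11; p(7)=15; p(8)=22; p(9)=30; p(10)=42; p(11)=56. So valid n = 7, 8, 9, 10.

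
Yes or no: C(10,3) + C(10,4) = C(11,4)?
Pascal's identity: LHS = 120 + 210 = 330; RHS = C(11,4) = 330. Both sides agree, so the statement holds.
Final answer: Yes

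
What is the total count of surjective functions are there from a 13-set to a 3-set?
Onto functions = 3! × S(13,3)
First compute S(13,3) via recurrence:
Using the Stirling recurrence: S(n,k) = k·S(n-1,k) + S(n-1,k-1)
S(13,3) = 3·S(12,3) + S(12,2)
         = 3·86526 + 2047
         = 259578 + 2047
         = 261,625
Then: 6 × 261625 = 1,569,750
Final answer: 1,569,750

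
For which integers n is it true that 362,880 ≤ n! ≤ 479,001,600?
9, 10, 11, 12

Solution: n! is strictly increasing; 9! = 362,880 and 12! = 479,001,600, so valid n = 9, 10, 11, 12.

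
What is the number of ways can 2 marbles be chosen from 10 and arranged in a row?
90

P(10,2) = 10!/(10-2)! = 90.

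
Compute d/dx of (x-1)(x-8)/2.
(2x - 9)/2

Solution: d/dx[(x-1)(x-8)] = (x-8) + (x-1) = 2x - 9. Dividing by 2 gives (2x - 9)/2.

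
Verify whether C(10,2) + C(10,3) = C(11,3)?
True

Reasoning: Pascal's identity: LHS = 45 + 120 = 165; RHS = C(11,3) = 165. Both sides agree, so the statement holds.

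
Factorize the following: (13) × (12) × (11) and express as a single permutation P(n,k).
P(13,3) = 13!/(10)!

Explanation: Product of 3 consecutive descending integers starting at 13: P(13,3) = 13!/10! = 1,716.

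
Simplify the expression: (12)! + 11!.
518,918,400

(12)! + 11! = (12)·11! + 11! = (12+1)·11! = 13·11! = 518,918,400.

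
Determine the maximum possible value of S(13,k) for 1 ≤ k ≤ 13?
Row S(13,k) for k = 1..13 (via S(n,k) = k·S(n−1,k) + S(n−1,k−1)): 1, 4,095, 261,625, 2,532,530, 7,508,501, 9,321,312, 5,715,424, 1,899,612, 359,502, 39,325, 2,431, 78, 1. The row is unimodal; maximum at k = 6: 9,321,312.
Final answer: 9,321,312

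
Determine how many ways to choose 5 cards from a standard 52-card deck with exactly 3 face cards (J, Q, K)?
171,600

Solution: 12 face cards and 40 non-face cards: C(12,3) × C(40,2) = 220 × 780 = 171,600.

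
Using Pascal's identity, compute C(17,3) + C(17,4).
C(17,3) + C(17,4) = C(18,4) = 3,060.
Final answer: 3,060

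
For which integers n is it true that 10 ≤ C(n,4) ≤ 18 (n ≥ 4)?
C(5,4)=5; C(6,4)=15; C(7,4)=35. So valid n = 6.

Answer: 6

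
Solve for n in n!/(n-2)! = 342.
19

Explanation: n!/(n-2)! = n×(n-1), a product of 2 consecutive integers ≈ (n−0.5)^2. 342^(1/2) + 0.5 ≈ 19.0; check n = 19: 19×18 = 342 ✓. So n = 19.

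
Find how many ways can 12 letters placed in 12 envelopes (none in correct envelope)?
Using D(n) = (n-1)[D(n-1) + D(n-2)]:
D(12) = (12-1) × [D(11) + D(10)]
      = 11 × [14684570 + 1334961]
      = 11 × 16019531
      = 176,214,841
Final answer: 176,214,841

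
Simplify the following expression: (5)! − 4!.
96

Solution: (5)! − 4! = (5)·4! − 4! = (5−1)·4! = 4·4! = 96.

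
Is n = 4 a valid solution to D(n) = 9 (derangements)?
Yes

Explanation: D(4) = (4-1)·[D(3) + D(2)] = 3·[2 + 1] = 9, which equals 9.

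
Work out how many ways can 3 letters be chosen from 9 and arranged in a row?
504

Solution: P(9,3) = 9!/(9-3)! = 504.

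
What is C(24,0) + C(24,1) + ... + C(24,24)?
16,777,216

Solution: Sum of binomial coefficients = 2^24 = 16,777,216.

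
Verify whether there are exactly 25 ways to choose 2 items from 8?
False

Working:
C(8,2) = 28 ≠ 25.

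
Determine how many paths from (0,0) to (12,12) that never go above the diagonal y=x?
208,012

Solution: Counted by the Catalan number C_12: C_12 = C(24,12)/(12+1) = 2,704,156/13 = 208,012.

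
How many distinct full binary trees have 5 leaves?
14

Using the Catalan number formula: C_n = C(2n, n) / (n+1)
C_4 = C(8, 4) / (4+1)
     = 70 / 5
     = 14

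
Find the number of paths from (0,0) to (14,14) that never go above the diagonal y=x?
2,674,440

Solution: Counted by the Catalan number C_14: C_14 = C(28,14)/(14+1) = 40,116,600/15 = 2,674,440.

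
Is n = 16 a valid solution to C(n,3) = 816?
No

Explanation: C(16,3) = 16·15·14/3! = 3,360/6 = 560, which does not equal 816.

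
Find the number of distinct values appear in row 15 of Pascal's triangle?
Row 15 has entries C(15,0)..C(15,15); by symmetry C(15,k)=C(15,15-k), giving 8 distinct values.

Answer: 8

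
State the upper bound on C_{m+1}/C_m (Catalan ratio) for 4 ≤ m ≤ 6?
13/4

Explanation: C_{m+1}/C_m = 2(2m+1)/(m+2), which increases with m. Maximum at m = 6: 2·13/8 = 13/4.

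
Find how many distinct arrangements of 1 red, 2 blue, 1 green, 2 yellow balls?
180

Working:
Multinomial: 6!/(1! × 2! × 1! × 2!) = 180.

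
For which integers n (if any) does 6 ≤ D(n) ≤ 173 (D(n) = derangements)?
4, 5

Using D(n) = (n−1)[D(n−1) + D(n−2)] with D(1)=0, D(2)=1: D(3)=2; D(4)=9; D(5)=44; D(6)=265. So valid n = 4, 5.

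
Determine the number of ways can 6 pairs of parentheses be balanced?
Using the Catalan number formula: C_n = C(2n, n) / (n+1)
C_6 = C(12, 6) / (6+1)
     = 924 / 7
     = 132
Final answer: 132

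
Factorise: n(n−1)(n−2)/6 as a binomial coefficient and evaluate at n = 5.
C(n,3); C(5,3) = 10

Solution: n(n−1)(n−2)/6 = n!/(3!(n−3)!) = C(n,3). At n = 5: C(5,3) = 10.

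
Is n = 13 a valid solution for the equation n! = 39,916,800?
No

13! = 13·12! = 13·479,001,600 = 6,227,020,800, which does not equal 39,916,800.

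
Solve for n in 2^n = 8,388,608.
23

Reasoning: 8,388,608 = 1,024 × 1,024 × 8 = 2^10 × 2^10 × 2^3 = 2^23, so n = 23.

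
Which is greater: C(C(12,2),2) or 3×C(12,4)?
C(C(12,2),2)

C(C(12,2),2)=2,145, 3×C(12,4)=1,485.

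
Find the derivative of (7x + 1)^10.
70(7x + 1)^9

Reasoning: Chain rule: 10(7x+1)^{9} × 7 = 70(7x+1)^{9}.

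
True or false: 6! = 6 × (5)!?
True

Explanation: By definition n! = n × (n-1)!, so 6! = 6 × 5!.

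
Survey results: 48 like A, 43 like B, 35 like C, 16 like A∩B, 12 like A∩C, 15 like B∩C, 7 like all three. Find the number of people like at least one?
90

Working:
|A∪B∪C| = 48+43+35-16-12-15+7 = 90.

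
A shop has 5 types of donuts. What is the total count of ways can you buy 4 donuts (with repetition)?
70

Working:
Stars and bars: C(4+5-1, 4) = C(8, 4) = 70.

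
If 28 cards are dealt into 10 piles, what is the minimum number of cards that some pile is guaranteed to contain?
Pigeonhole: ⌈28/10⌉ = 3.

Answer: 3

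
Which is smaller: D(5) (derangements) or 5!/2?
D(5) = (5-1)·[D(4) + D(3)] = 4·[9 + 2] = 44; 5!/2 = 120/2 = 60.
Final answer: D(5)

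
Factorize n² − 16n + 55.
(n − 5)(n − 11)

Seek roots whose sum is 16 and product is 55: (5, 11). So n² − 16n + 55 = (n − 5)(n − 11).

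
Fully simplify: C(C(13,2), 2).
3,003

Reasoning: C(13,2) = 78, then C(78, 2) = 3,003.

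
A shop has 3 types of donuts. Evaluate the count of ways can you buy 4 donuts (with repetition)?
15

Solution: Stars and bars: C(4+3-1, 4) = C(6, 4) = 15.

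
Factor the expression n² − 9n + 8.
Seek roots whose sum is 9 and product is 8: (1, 8). So n² − 9n + 8 = (n − 1)(n − 8).
Final answer: (n − 1)(n − 8)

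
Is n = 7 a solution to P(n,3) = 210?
Yes
P(7,3) = 7·6·5 = 210, which equals 210.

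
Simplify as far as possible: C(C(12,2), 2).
2,145

Explanation: C(12,2) = 66, then C(66, 2) = 2,145.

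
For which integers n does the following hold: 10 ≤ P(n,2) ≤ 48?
4, 5, 6, 7

Working:
P(3,2)=6; P(4,2)=12; P(5,2)=20; P(6,2)=30; P(7,2)=42; P(8,2)=56. So valid n = 4, 5, 6, 7.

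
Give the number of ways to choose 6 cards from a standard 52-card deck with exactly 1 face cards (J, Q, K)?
7,896,096

Explanation: 12 face cards and 40 non-face cards: C(12,1) × C(40,5) = 12 × 658,008 = 7,896,096.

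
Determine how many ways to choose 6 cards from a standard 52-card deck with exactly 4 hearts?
529,815

Reasoning: 13 hearts and 39 non-hearts: C(13,4) × C(39,2) = 715 × 741 = 529,815.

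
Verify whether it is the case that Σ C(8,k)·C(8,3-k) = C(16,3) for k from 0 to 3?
True

Vandermonde's identity gives C(16,3) = 560; RHS C(16,3) = 560.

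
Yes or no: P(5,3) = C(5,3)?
No

Explanation: P(5,3) = 60 but C(5,3) = 10; they differ by a factor of 3! = 6, so the statement does not hold.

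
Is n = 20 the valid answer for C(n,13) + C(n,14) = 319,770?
No

Explanation: C(20,13) + C(20,14) = 77,520 + 38,760 = 116,280, which does not equal 319,770.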